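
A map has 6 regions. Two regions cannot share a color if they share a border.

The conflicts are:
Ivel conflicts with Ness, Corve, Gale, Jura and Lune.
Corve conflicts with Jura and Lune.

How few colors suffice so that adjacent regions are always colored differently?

Ivel, Corve, Lune are mutually in conflict, so at least 3 colors are needed.
3 colors suffice: color 1 → {Ivel}; color 2 → {Ness, Corve, Gale}; color 3 → {Jura, Lune}. Every pair that conflicts lands in different colors.

3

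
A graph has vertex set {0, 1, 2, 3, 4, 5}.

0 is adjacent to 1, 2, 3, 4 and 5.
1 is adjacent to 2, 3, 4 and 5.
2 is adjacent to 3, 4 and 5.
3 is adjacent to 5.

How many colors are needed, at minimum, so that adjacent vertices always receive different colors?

5

0, 1, 2, 3, 5 form a clique, so at least 5 colors are needed.
5 colors suffice: color a → {1}; color b → {2}; color c → {0}; color d → {3, 4}; color e → {5}. Every edge joins two different colors.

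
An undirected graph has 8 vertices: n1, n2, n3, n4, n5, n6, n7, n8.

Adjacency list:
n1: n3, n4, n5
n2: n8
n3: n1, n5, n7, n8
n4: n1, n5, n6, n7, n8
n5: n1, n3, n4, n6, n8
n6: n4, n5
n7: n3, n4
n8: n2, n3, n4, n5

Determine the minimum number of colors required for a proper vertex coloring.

3

n3, n5, n8 are pairwise adjacent, so at least 3 colors are needed.
3 colors suffice: color 1 → {n2, n5, n7}; color 2 → {n3, n4}; color 3 → {n1, n6, n8}. Each edge has distinct colors on its endpoints.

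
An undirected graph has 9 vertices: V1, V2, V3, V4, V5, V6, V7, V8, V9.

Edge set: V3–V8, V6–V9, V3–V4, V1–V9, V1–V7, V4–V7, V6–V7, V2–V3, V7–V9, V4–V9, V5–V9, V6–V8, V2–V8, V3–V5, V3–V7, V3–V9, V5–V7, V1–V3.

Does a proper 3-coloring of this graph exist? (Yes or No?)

V1, V3, V7, V9 form a clique, so at least 4 colors are needed.
So 3 colors are not enough.

No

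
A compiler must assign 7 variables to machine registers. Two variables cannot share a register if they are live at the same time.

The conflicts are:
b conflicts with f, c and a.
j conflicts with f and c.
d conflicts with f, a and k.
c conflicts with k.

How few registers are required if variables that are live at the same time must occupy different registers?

3

The cycle c-b-a-d-k-c has odd length 5, so it cannot be 2-colored; at least 3 registers are needed.
3 registers suffice: b=1, j=1, d=1, f=2, c=2, a=2, k=3. No two conflicting variables share a register.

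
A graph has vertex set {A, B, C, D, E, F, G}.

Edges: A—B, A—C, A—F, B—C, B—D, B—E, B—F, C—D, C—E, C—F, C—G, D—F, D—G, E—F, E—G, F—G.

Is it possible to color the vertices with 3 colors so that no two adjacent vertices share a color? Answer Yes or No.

No

C, D, F, G are pairwise adjacent (a clique of size 4), so at least 4 colors are needed.
So 3 colors are not enough.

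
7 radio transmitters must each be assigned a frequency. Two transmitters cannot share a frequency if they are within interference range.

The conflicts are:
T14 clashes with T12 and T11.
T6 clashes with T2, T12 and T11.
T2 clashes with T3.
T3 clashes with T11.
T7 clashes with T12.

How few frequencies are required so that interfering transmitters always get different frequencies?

T6 and T2 conflict, so at least 2 frequencies are needed.
Using 2 frequencies: T14=1, T6=1, T2=2, T3=1, T7=1, T12=2, T11=2. No two conflicting transmitters share a frequency.

2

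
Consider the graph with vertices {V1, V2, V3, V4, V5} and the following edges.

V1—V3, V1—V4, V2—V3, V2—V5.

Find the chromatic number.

V1 and V3 are adjacent, so at least 2 colors are needed.
2 colors suffice: color 1 → {V1, V2}; color 2 → {V3, V4, V5}. Each edge has distinct colors on its endpoints.

2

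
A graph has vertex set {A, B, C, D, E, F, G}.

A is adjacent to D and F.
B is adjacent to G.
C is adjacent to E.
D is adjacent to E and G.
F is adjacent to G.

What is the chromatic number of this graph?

B and G are adjacent, so at least 2 colors are needed.
2 colors suffice: color 1 → {B, C, D, F}; color 2 → {A, E, G}. No two adjacent vertices share a color.

2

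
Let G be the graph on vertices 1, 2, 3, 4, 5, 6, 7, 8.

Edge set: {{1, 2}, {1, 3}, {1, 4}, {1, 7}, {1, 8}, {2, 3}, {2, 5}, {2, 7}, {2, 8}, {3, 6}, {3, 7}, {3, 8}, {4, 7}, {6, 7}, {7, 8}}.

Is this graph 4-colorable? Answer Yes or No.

1, 2, 3, 7, 8 form a clique, so at least 5 colors are needed.
So 4 colors are not enough.

No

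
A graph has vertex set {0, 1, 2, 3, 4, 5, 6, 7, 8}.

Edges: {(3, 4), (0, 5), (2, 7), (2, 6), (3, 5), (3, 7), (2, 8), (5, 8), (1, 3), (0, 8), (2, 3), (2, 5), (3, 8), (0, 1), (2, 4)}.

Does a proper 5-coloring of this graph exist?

The chromatic number is 4. 2, 3, 5, 8 are mutually adjacent (a clique of size 4), so at least 4 colors are needed.
4 colors suffice: color red → {0, 3, 6}; color blue → {1, 2}; color green → {4, 5, 7}; color yellow → {8}.
Since 5 ≥ 4, a proper 5-coloring certainly exists.

Yes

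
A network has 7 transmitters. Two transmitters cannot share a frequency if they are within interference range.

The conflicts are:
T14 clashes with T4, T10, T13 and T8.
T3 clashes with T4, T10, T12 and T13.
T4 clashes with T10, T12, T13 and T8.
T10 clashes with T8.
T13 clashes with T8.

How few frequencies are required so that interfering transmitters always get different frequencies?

T14, T4, T10, T8 all conflict with each other, so at least 4 frequencies are needed.
4 frequencies suffice: T14=4, T3=3, T4=1, T10=2, T12=2, T13=2, T8=3. Every pair that conflicts lands in different frequencies.

4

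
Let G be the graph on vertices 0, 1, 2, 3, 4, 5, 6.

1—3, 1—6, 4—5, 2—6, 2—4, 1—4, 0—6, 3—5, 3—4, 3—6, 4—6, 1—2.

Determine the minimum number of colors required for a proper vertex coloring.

1, 2, 4, 6 form a clique, so at least 4 colors are needed.
A valid assignment using 4 colors: 0=red, 1=green, 2=yellow, 3=yellow, 4=red, 5=blue, 6=blue. Each edge has distinct colors on its endpoints.

4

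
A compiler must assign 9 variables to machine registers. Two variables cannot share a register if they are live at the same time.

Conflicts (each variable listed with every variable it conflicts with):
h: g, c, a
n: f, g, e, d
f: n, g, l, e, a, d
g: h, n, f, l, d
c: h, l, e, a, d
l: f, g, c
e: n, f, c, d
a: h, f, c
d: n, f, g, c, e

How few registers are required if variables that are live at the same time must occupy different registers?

4

n, f, g, d are mutually in conflict, so at least 4 registers are needed.
A valid assignment using 4 registers: h=3, n=4, f=1, g=2, c=1, l=3, e=2, a=2, d=3. Each listed conflict is separated.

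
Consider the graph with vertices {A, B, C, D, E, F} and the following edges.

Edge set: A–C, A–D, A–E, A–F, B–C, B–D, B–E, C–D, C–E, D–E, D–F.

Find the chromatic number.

A, C, D, E form a clique, so at least 4 colors are needed.
4 colors suffice: color 1 → {D}; color 2 → {A, B}; color 3 → {C, F}; color 4 → {E}. Every edge joins two different colors.

4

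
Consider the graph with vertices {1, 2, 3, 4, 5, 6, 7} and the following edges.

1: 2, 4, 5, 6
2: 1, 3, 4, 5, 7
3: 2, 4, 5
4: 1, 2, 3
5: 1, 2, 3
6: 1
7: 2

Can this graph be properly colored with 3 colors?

Yes

The chromatic number is 3. 1, 2, 5 form a triangle, so at least 3 colors are needed.
A valid assignment using 3 colors: 1=b, 2=a, 3=b, 4=c, 5=c, 6=a, 7=b.
That is already a proper 3-coloring.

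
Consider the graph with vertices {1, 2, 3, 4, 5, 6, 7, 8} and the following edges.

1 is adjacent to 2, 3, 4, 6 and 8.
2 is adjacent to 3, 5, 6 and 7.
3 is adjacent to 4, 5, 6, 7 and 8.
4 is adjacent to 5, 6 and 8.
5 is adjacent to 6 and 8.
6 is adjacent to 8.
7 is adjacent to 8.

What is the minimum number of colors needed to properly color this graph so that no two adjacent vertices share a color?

1, 3, 4, 6, 8 are pairwise adjacent (a clique of size 5), so at least 5 colors are needed.
5 colors suffice: color a → {3}; color b → {2, 8}; color c → {6, 7}; color d → {1, 5}; color e → {4}. Each edge has distinct colors on its endpoints.

5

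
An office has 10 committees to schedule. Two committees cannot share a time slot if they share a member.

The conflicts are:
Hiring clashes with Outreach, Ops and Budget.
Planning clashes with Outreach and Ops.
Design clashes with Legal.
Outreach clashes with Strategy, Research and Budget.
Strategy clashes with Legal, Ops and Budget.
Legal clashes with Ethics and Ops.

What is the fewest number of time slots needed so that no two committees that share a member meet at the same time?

3

Hiring, Outreach, Budget are mutually in conflict, so at least 3 time slots are needed.
Using 3 time slots: Hiring=3, Planning=3, Design=2, Outreach=1, Strategy=3, Research=2, Legal=1, Ethics=2, Ops=2, Budget=2. No two conflicting committees share a time slot.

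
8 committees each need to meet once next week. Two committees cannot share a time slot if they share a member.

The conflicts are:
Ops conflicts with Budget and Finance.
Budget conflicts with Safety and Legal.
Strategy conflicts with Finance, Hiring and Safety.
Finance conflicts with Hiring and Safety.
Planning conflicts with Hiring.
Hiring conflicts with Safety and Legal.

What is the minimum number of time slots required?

4

Strategy, Finance, Hiring, Safety pairwise conflict, so at least 4 time slots are needed.
4 time slots suffice: time slot 1 → {Budget, Hiring}; time slot 2 → {Ops, Planning, Safety, Legal}; time slot 3 → {Finance}; time slot 4 → {Strategy}. No two conflicting committees share a time slot.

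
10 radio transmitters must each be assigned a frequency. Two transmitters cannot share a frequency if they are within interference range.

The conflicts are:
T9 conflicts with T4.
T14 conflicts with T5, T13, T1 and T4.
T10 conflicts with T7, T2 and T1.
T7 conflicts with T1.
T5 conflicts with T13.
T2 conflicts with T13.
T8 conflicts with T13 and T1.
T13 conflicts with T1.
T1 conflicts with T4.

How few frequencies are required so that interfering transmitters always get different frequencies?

3

T14, T5, T13 pairwise conflict, so at least 3 frequencies are needed.
3 frequencies suffice: T9=1, T14=3, T10=2, T7=3, T5=1, T2=1, T8=3, T13=2, T1=1, T4=2. Each listed conflict is separated.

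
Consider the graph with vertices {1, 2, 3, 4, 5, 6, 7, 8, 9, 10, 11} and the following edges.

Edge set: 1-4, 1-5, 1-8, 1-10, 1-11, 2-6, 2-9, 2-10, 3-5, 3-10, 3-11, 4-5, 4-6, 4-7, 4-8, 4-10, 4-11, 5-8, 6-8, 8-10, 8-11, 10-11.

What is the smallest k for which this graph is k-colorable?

1, 4, 8, 10, 11 are pairwise adjacent (a clique of size 5), so at least 5 colors are needed.
One proper 5-coloring: 1=yellow, 2=red, 3=red, 4=red, 5=blue, 6=blue, 7=blue, 8=green, 9=blue, 10=blue, 11=purple. Each edge has distinct colors on its endpoints.

5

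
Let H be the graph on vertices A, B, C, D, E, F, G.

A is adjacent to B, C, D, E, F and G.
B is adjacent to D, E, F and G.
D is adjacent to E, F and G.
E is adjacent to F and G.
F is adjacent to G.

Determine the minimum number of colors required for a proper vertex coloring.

A, B, D, E, F, G are mutually adjacent (a clique of size 6), so at least 6 colors are needed.
A valid assignment using 6 colors: A=1, B=3, C=2, D=6, E=4, F=5, G=2. Every edge joins two different colors.

6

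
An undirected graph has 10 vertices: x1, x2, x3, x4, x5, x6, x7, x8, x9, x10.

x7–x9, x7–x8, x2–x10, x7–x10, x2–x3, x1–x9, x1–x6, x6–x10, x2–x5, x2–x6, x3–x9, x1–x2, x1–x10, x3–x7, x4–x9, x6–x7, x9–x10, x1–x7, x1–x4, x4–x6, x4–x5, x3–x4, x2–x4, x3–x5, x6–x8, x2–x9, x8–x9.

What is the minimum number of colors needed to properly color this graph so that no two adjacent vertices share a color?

x1, x2, x4, x6 are pairwise adjacent (a clique of size 4), so at least 4 colors are needed.
4 colors suffice: color R → {x2, x7}; color B → {x5, x6, x9}; color G → {x4, x8, x10}; color Y → {x1, x3}. Each edge has distinct colors on its endpoints.

4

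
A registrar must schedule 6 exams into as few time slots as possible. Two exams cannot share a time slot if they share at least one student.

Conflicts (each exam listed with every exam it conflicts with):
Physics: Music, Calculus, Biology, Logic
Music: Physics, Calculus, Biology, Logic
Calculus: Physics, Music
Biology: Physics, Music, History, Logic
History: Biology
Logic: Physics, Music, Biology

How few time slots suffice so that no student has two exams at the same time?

Physics, Music, Biology, Logic are mutually in conflict, so at least 4 time slots are needed.
Using 4 time slots: Physics=2, Music=3, Calculus=1, Biology=1, History=2, Logic=4. Each listed conflict is separated.

4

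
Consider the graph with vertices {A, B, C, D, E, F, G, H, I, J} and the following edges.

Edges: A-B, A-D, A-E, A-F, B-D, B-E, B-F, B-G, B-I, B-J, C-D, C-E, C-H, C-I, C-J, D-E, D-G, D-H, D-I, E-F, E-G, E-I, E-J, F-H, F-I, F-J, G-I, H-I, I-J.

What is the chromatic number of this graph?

5

B, E, F, I, J are pairwise adjacent (a clique of size 5), so at least 5 colors are needed.
5 colors suffice: color 1 → {E, H}; color 2 → {A, I}; color 3 → {D, F}; color 4 → {B, C}; color 5 → {G, J}. Each edge has distinct colors on its endpoints.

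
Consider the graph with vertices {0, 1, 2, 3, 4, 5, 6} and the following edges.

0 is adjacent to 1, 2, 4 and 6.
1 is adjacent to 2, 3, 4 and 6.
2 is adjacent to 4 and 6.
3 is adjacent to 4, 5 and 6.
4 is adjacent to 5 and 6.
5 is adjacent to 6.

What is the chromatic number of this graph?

5

0, 1, 2, 4, 6 are mutually adjacent (a clique of size 5), so at least 5 colors are needed.
5 colors suffice: color red → {4}; color blue → {6}; color green → {1, 5}; color yellow → {2, 3}; color purple → {0}. Every edge joins two different colors.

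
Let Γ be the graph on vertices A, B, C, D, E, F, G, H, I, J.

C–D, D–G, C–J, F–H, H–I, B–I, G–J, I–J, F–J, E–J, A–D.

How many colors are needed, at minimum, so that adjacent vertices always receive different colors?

G and J are adjacent, so at least 2 colors are needed.
One proper 2-coloring: A=blue, B=red, C=blue, D=red, E=blue, F=blue, G=blue, H=red, I=blue, J=red. Each edge has distinct colors on its endpoints.

2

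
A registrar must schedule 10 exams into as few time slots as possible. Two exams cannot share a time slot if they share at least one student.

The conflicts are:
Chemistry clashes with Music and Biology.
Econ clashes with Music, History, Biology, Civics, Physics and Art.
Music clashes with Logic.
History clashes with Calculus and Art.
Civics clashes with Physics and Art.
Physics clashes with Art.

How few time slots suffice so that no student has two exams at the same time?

Econ, Civics, Physics, Art are mutually in conflict, so at least 4 time slots are needed.
4 time slots suffice: Chemistry=1, Econ=1, Music=2, History=3, Biology=2, Civics=3, Calculus=1, Physics=4, Logic=1, Art=2. No two conflicting exams share a time slot.

4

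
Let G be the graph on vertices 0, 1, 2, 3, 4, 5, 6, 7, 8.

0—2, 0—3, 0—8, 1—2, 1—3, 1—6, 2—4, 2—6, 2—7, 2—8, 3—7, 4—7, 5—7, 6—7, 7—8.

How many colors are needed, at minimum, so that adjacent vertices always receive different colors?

1, 2, 6 are mutually adjacent, so at least 3 colors are needed.
3 colors suffice: color red → {2, 3, 5}; color blue → {0, 1, 7}; color green → {4, 6, 8}. No two adjacent vertices share a color.

3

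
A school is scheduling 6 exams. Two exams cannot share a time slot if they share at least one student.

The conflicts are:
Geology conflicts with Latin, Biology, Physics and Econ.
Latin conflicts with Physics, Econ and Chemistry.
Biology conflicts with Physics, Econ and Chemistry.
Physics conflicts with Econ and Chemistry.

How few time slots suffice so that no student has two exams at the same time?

Geology, Latin, Physics, Econ pairwise conflict, so at least 4 time slots are needed.
A valid assignment using 4 time slots: Geology=4, Latin=3, Biology=3, Physics=1, Econ=2, Chemistry=2. Every pair that conflicts lands in different time slots.

4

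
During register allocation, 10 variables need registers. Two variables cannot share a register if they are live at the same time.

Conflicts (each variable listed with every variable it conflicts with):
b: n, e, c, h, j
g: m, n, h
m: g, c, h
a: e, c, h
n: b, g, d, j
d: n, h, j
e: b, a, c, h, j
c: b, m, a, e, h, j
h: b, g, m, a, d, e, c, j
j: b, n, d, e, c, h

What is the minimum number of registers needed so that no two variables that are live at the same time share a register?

b, e, c, h, j pairwise conflict, so at least 5 registers are needed.
5 registers suffice: register 1 → {n, h}; register 2 → {g, a, j}; register 3 → {d, c}; register 4 → {b, m}; register 5 → {e}. Every pair that conflicts lands in different registers.

5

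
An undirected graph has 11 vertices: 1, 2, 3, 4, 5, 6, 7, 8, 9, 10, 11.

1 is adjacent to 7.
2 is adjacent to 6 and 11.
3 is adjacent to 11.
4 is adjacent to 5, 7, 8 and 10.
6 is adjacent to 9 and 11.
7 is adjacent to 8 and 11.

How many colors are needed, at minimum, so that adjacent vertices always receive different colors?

3

2, 6, 11 are pairwise adjacent, so at least 3 colors are needed.
3 colors suffice: color red → {1, 4, 9, 11}; color blue → {3, 5, 6, 7, 10}; color green → {2, 8}. Each edge has distinct colors on its endpoints.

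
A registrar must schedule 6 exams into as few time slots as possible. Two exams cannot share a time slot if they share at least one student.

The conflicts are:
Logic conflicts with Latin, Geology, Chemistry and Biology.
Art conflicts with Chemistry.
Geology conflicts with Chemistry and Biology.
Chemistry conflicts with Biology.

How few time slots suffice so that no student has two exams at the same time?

4

Logic, Geology, Chemistry, Biology are mutually in conflict, so at least 4 time slots are needed.
A valid assignment using 4 time slots: Logic=1, Latin=2, Art=1, Geology=4, Chemistry=2, Biology=3. Every pair that conflicts lands in different time slots.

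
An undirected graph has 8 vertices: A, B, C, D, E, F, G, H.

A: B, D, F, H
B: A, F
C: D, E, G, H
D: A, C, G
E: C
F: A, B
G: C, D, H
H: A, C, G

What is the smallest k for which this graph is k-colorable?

3

C, D, G form a triangle, so at least 3 colors are needed.
3 colors suffice: color red → {A, C}; color blue → {E, F, G}; color green → {B, D, H}. No two adjacent vertices share a color.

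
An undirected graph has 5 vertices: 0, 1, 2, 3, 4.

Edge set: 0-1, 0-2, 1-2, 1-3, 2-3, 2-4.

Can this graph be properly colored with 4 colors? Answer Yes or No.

The chromatic number is 3. 1, 2, 3 are mutually adjacent, so at least 3 colors are needed.
3 colors suffice: color red → {2}; color blue → {1, 4}; color green → {0, 3}.
Since 4 ≥ 3, a proper 4-coloring certainly exists.

Yes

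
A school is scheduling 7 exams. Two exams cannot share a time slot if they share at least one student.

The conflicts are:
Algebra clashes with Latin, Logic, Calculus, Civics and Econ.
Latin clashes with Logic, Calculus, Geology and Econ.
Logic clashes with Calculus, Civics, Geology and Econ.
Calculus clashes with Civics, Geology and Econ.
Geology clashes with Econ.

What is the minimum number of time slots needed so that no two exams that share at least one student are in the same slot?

Latin, Logic, Calculus, Geology, Econ are mutually in conflict, so at least 5 time slots are needed.
Using 5 time slots: Algebra=5, Latin=3, Logic=2, Calculus=1, Civics=3, Geology=5, Econ=4. Every pair that conflicts lands in different time slots.

5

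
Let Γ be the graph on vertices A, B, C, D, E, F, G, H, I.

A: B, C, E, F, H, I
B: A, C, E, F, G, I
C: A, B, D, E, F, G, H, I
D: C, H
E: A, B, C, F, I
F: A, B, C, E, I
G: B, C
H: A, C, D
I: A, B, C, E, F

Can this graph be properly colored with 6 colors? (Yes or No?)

Yes

The chromatic number is 6. A, B, C, E, F, I form a clique, so at least 6 colors are needed.
One proper 6-coloring: A=3, B=2, C=1, D=3, E=4, F=5, G=3, H=2, I=6.
That is already a proper 6-coloring.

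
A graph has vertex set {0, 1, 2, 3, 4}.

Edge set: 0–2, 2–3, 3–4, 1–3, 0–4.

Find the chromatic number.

2

1 and 3 are adjacent, so at least 2 colors are needed.
One proper 2-coloring: 0=red, 1=blue, 2=blue, 3=red, 4=blue. No two adjacent vertices share a color.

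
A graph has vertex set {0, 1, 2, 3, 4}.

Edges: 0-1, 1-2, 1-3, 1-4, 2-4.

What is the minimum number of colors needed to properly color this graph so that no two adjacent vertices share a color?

1, 2, 4 are pairwise adjacent, so at least 3 colors are needed.
3 colors suffice: color a → {1}; color b → {0, 2, 3}; color c → {4}. Each edge has distinct colors on its endpoints.

3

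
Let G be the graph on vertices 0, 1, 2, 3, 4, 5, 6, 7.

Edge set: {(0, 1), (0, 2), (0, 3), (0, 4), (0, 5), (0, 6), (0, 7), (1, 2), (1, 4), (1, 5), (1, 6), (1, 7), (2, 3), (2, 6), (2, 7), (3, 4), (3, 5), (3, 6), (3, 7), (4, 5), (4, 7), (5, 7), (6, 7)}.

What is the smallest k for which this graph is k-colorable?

0, 1, 4, 5, 7 are mutually adjacent (a clique of size 5), so at least 5 colors are needed.
5 colors suffice: color a → {0}; color b → {7}; color c → {1, 3}; color d → {2, 4}; color e → {5, 6}. Every edge joins two different colors.

5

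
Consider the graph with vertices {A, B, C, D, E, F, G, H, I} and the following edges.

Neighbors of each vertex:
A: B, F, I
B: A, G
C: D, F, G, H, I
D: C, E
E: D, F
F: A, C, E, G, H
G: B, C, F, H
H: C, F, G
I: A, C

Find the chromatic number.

C, F, G, H form a clique, so at least 4 colors are needed.
4 colors suffice: color 1 → {B, D, F, I}; color 2 → {A, C, E}; color 3 → {G}; color 4 → {H}. Each edge has distinct colors on its endpoints.

4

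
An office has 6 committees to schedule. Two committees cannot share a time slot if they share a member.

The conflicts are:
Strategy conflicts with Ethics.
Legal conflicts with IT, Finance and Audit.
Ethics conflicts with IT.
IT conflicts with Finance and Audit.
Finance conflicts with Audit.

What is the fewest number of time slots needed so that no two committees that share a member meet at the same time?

Legal, IT, Finance, Audit are mutually in conflict, so at least 4 time slots are needed.
4 time slots suffice: time slot 1 → {Strategy, IT}; time slot 2 → {Ethics, Finance}; time slot 3 → {Audit}; time slot 4 → {Legal}. Every pair that conflicts lands in different time slots.

4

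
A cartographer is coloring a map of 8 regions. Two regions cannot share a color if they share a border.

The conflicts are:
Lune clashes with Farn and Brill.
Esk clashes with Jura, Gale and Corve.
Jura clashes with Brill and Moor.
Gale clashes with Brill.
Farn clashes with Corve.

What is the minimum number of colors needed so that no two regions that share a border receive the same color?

2

Esk and Corve conflict, so at least 2 colors are needed.
2 colors suffice: Lune=2, Esk=1, Jura=2, Gale=2, Farn=1, Brill=1, Corve=2, Moor=1. Every pair that conflicts lands in different colors.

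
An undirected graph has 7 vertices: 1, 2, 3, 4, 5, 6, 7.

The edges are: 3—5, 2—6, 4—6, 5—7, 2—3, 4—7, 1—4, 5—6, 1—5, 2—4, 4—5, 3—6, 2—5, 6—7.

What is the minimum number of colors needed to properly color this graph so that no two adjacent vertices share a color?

4

2, 4, 5, 6 are mutually adjacent (a clique of size 4), so at least 4 colors are needed.
4 colors suffice: color red → {5}; color blue → {1, 6}; color green → {3, 4}; color yellow → {2, 7}. Every edge joins two different colors.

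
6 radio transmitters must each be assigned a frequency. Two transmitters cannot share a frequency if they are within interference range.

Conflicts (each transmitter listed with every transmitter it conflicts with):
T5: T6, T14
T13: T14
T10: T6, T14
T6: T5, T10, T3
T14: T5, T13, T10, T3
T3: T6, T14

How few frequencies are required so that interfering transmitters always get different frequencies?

2

T13 and T14 conflict, so at least 2 frequencies are needed.
2 frequencies suffice: frequency 1 → {T6, T14}; frequency 2 → {T5, T13, T10, T3}. No two conflicting transmitters share a frequency.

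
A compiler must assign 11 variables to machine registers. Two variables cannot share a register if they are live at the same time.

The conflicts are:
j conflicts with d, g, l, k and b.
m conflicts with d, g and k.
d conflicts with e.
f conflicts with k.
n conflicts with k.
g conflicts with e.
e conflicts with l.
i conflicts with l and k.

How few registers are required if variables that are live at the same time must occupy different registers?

2

j and l conflict, so at least 2 registers are needed.
2 registers suffice: register 1 → {j, m, f, n, e, i}; register 2 → {d, g, l, k, b}. Every pair that conflicts lands in different registers.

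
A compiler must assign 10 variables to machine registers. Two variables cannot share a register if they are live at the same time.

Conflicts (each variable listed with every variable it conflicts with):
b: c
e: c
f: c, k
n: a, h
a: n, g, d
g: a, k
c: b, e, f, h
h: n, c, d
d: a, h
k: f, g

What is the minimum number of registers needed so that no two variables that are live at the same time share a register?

The cycle c-h-d-a-g-k-f-c has odd length 7, so it cannot be 2-colored; at least 3 registers are needed.
3 registers suffice: register 1 → {a, c, k}; register 2 → {b, e, f, g, h}; register 3 → {n, d}. No two conflicting variables share a register.

3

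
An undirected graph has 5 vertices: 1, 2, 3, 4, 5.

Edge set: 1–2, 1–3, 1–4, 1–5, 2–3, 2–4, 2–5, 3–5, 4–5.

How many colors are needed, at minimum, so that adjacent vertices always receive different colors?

4

1, 2, 3, 5 form a clique, so at least 4 colors are needed.
4 colors suffice: color a → {2}; color b → {1}; color c → {5}; color d → {3, 4}. Every edge joins two different colors.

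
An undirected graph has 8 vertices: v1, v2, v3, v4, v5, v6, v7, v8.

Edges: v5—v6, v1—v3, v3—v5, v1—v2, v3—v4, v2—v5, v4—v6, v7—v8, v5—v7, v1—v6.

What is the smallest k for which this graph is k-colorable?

v4 and v6 are adjacent, so at least 2 colors are needed.
2 colors suffice: color 1 → {v1, v4, v5, v8}; color 2 → {v2, v3, v6, v7}. No two adjacent vertices share a color.

2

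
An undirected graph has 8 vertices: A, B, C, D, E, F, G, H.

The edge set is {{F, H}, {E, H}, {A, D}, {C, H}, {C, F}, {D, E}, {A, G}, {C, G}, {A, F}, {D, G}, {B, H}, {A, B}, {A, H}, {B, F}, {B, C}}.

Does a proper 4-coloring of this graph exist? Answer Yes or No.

Yes

The chromatic number is 4. B, C, F, H are mutually adjacent (a clique of size 4), so at least 4 colors are needed.
4 colors suffice: color red → {D, H}; color blue → {A, C, E}; color green → {B, G}; color yellow → {F}.
That is already a proper 4-coloring.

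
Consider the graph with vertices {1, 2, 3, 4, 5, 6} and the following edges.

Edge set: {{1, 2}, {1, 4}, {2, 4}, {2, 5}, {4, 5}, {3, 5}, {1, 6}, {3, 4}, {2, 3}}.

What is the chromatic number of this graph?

4

2, 3, 4, 5 are pairwise adjacent (a clique of size 4), so at least 4 colors are needed.
One proper 4-coloring: 1=green, 2=blue, 3=green, 4=red, 5=yellow, 6=red. Each edge has distinct colors on its endpoints.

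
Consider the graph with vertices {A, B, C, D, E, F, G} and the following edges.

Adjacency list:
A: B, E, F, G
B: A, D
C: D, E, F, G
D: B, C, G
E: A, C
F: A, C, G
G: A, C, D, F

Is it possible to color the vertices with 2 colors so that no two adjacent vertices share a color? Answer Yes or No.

No

C, D, G are pairwise adjacent, so at least 3 colors are needed.
So 2 colors are not enough.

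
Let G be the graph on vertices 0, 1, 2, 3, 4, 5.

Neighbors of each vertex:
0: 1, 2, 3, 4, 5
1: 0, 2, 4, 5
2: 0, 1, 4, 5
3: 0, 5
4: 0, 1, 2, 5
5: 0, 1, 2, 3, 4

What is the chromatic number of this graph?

0, 1, 2, 4, 5 are mutually adjacent (a clique of size 5), so at least 5 colors are needed.
A valid assignment using 5 colors: 0=b, 1=c, 2=e, 3=c, 4=d, 5=a. No two adjacent vertices share a color.

5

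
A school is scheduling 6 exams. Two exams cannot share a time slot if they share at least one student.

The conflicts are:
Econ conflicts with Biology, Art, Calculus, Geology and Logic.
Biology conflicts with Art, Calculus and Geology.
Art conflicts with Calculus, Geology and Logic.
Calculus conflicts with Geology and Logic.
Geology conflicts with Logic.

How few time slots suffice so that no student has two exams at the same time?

5

Econ, Biology, Art, Calculus, Geology all conflict with each other, so at least 5 time slots are needed.
5 time slots suffice: time slot 1 → {Calculus}; time slot 2 → {Econ}; time slot 3 → {Geology}; time slot 4 → {Art}; time slot 5 → {Biology, Logic}. No two conflicting exams share a time slot.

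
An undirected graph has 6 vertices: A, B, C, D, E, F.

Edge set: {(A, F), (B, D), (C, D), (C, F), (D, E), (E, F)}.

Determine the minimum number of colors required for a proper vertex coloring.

2

A and F are adjacent, so at least 2 colors are needed.
A valid assignment using 2 colors: A=blue, B=blue, C=blue, D=red, E=blue, F=red. Every edge joins two different colors.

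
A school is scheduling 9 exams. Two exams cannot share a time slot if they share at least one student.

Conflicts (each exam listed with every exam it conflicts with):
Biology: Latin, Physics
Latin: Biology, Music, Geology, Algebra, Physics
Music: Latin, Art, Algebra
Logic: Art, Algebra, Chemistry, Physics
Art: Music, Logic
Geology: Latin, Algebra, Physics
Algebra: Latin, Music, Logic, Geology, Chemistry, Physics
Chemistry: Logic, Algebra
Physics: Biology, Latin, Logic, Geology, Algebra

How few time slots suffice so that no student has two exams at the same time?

Latin, Geology, Algebra, Physics all conflict with each other, so at least 4 time slots are needed.
4 time slots suffice: time slot 1 → {Biology, Art, Algebra}; time slot 2 → {Latin, Logic}; time slot 3 → {Music, Chemistry, Physics}; time slot 4 → {Geology}. Each listed conflict is separated.

4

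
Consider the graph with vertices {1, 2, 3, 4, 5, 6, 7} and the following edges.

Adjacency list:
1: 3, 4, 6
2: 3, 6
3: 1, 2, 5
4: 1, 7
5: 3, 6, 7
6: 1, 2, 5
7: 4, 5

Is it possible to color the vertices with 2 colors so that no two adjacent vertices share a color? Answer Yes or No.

No

The cycle 5-3-1-4-7-5 has odd length 5, so it cannot be 2-colored; at least 3 colors are needed.
So 2 colors are not enough.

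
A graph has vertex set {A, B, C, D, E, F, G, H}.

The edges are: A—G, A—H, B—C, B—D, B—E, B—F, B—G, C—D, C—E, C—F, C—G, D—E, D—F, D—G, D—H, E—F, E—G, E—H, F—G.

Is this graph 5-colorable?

B, C, D, E, F, G are pairwise adjacent (a clique of size 6), so at least 6 colors are needed.
So 5 colors are not enough.

No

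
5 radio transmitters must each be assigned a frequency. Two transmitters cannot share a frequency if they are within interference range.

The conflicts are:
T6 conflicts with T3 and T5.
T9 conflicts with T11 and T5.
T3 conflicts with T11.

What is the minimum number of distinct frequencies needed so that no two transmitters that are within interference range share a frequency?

3

The cycle T6-T5-T9-T11-T3-T6 has odd length 5, so it cannot be 2-colored; at least 3 frequencies are needed.
3 frequencies suffice: frequency 1 → {T6, T9}; frequency 2 → {T11, T5}; frequency 3 → {T3}. Each listed conflict is separated.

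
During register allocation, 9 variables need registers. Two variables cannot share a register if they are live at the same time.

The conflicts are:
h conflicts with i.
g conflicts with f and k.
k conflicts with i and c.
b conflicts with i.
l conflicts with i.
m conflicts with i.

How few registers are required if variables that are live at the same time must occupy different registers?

2

l and i conflict, so at least 2 registers are needed.
2 registers suffice: h=2, g=1, f=2, k=2, b=2, l=2, m=2, i=1, c=1. Each listed conflict is separated.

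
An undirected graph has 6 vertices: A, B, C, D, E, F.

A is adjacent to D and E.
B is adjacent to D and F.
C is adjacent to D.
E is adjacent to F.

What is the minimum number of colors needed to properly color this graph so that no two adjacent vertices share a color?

3

The cycle F-E-A-D-B-F has odd length 5, so it cannot be 2-colored; at least 3 colors are needed.
3 colors suffice: color red → {D, E}; color blue → {A, B, C}; color green → {F}. No two adjacent vertices share a color.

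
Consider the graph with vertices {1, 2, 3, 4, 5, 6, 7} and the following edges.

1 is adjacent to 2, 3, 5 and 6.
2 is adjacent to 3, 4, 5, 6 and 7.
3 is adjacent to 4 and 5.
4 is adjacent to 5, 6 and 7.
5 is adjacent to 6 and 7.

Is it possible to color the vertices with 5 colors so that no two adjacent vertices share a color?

The chromatic number is 4. 1, 2, 5, 6 are mutually adjacent (a clique of size 4), so at least 4 colors are needed.
One proper 4-coloring: 1=c, 2=b, 3=d, 4=c, 5=a, 6=d, 7=d.
Since 5 ≥ 4, a proper 5-coloring certainly exists.

Yes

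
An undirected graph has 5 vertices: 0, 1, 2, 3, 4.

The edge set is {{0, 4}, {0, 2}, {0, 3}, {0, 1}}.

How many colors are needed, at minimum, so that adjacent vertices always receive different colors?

0 and 3 are adjacent, so at least 2 colors are needed.
A valid assignment using 2 colors: 0=a, 1=b, 2=b, 3=b, 4=b. Every edge joins two different colors.

2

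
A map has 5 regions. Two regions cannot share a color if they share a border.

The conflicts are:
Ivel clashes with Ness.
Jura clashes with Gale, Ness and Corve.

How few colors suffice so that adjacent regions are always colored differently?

Jura and Gale conflict, so at least 2 colors are needed.
2 colors suffice: color 1 → {Ivel, Jura}; color 2 → {Gale, Ness, Corve}. Every pair that conflicts lands in different colors.

2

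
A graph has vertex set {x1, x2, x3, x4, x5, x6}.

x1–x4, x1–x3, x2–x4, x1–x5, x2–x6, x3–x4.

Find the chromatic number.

x1, x3, x4 are mutually adjacent, so at least 3 colors are needed.
3 colors suffice: color 1 → {x4, x5, x6}; color 2 → {x1, x2}; color 3 → {x3}. No two adjacent vertices share a color.

3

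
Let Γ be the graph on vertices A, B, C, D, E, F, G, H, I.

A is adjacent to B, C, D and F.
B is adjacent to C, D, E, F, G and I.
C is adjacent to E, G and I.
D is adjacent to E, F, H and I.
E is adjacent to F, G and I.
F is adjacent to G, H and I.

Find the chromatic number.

B, D, E, F, I are pairwise adjacent (a clique of size 5), so at least 5 colors are needed.
5 colors suffice: color red → {B, H}; color blue → {C, F}; color green → {D, G}; color yellow → {A, E}; color purple → {I}. No two adjacent vertices share a color.

5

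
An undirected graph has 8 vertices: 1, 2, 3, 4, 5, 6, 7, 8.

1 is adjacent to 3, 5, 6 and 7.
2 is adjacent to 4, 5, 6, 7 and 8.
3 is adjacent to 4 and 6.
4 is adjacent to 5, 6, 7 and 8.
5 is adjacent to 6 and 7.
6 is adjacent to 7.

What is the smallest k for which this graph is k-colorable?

2, 4, 5, 6, 7 form a clique, so at least 5 colors are needed.
5 colors suffice: 1=blue, 2=yellow, 3=green, 4=blue, 5=purple, 6=red, 7=green, 8=red. No two adjacent vertices share a color.

5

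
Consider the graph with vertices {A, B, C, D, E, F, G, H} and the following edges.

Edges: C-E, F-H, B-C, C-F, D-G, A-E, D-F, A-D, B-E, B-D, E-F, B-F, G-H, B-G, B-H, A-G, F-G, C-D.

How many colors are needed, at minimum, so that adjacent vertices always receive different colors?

B, F, G, H are pairwise adjacent (a clique of size 4), so at least 4 colors are needed.
4 colors suffice: color 1 → {A, F}; color 2 → {B}; color 3 → {C, G}; color 4 → {D, E, H}. Every edge joins two different colors.

4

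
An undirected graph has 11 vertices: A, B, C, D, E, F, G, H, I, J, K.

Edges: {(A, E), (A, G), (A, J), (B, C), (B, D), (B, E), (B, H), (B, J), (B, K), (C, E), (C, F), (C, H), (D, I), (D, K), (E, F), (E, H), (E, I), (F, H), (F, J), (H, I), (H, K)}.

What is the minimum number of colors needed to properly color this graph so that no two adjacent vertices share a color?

C, E, F, H form a clique, so at least 4 colors are needed.
4 colors suffice: color 1 → {D, E, G, J}; color 2 → {A, B, F, I}; color 3 → {H}; color 4 → {C, K}. Every edge joins two different colors.

4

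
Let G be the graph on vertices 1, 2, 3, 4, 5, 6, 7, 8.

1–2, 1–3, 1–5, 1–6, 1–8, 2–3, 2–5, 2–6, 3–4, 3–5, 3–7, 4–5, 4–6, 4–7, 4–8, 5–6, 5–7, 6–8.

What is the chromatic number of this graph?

3, 4, 5, 7 form a clique, so at least 4 colors are needed.
4 colors suffice: color red → {5, 8}; color blue → {1, 4}; color green → {3, 6}; color yellow → {2, 7}. No two adjacent vertices share a color.

4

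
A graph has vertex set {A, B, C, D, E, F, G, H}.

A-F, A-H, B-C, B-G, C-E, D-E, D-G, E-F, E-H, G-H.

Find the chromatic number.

The cycle E-H-G-B-C-E has odd length 5, so it cannot be 2-colored; at least 3 colors are needed.
3 colors suffice: color 1 → {A, E, G}; color 2 → {C, D, F, H}; color 3 → {B}. No two adjacent vertices share a color.

3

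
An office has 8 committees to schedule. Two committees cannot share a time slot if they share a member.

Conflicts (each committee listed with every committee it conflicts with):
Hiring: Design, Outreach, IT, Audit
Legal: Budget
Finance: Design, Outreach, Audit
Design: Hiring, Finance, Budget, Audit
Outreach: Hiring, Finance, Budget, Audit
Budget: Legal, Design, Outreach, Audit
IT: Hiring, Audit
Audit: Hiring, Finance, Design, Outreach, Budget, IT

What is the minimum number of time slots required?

3

Finance, Outreach, Audit all conflict with each other, so at least 3 time slots are needed.
3 time slots suffice: time slot 1 → {Legal, Audit}; time slot 2 → {Design, Outreach, IT}; time slot 3 → {Hiring, Finance, Budget}. No two conflicting committees share a time slot.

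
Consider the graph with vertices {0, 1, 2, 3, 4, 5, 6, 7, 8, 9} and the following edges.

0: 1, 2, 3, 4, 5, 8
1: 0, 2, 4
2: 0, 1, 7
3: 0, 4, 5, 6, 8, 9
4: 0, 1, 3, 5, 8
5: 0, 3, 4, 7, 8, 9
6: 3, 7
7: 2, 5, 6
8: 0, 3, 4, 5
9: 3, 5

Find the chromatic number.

5

0, 3, 4, 5, 8 are pairwise adjacent (a clique of size 5), so at least 5 colors are needed.
5 colors suffice: color a → {1, 3, 7}; color b → {2, 5, 6}; color c → {0, 9}; color d → {4}; color e → {8}. No two adjacent vertices share a color.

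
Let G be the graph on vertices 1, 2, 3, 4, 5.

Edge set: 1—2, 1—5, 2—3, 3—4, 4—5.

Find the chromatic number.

3

The cycle 3-2-1-5-4-3 has odd length 5, so it cannot be 2-colored; at least 3 colors are needed.
A valid assignment using 3 colors: 1=red, 2=blue, 3=red, 4=blue, 5=green. Every edge joins two different colors.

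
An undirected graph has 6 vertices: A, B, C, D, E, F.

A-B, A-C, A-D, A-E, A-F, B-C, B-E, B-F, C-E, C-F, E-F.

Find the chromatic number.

5

A, B, C, E, F form a clique, so at least 5 colors are needed.
5 colors suffice: color 1 → {A}; color 2 → {B, D}; color 3 → {F}; color 4 → {E}; color 5 → {C}. Each edge has distinct colors on its endpoints.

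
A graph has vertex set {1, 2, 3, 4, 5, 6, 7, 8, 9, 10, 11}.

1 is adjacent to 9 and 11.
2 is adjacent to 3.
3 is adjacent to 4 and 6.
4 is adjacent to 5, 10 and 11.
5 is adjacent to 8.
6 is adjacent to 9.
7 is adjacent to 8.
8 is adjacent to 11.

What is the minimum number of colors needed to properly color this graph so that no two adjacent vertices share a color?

1 and 9 are adjacent, so at least 2 colors are needed.
2 colors suffice: color a → {1, 2, 4, 6, 8}; color b → {3, 5, 7, 9, 10, 11}. No two adjacent vertices share a color.

2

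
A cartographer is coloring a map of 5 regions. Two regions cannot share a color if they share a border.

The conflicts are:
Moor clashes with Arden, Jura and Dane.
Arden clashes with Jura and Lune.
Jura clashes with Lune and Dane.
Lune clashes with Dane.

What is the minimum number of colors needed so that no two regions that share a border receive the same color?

3

Jura, Lune, Dane all conflict with each other, so at least 3 colors are needed.
3 colors suffice: color 1 → {Jura}; color 2 → {Arden, Dane}; color 3 → {Moor, Lune}. No two conflicting regions share a color.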